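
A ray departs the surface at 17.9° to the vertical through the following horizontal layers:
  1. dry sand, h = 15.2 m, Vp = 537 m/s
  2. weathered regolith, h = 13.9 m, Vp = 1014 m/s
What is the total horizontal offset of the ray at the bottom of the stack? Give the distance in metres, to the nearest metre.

15 m

p = sin θ₁/V₁ = sin 17.9°/537 = 5.7236e-04 s/m is conserved through the stack.
Layer 1: θ = 17.90°; offset = 15.2·tan 17.90° = 4.909 m.
Layer 2: sin θ = p·1014 = 0.5804 → θ = 35.48°; offset = 13.9·tan 35.48° = 9.906 m.
Total horizontal offset = 14.816 m.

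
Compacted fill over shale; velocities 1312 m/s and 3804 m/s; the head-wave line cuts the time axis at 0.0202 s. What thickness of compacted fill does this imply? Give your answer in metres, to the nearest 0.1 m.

14.1 m

θ_c = arcsin(1312/3804) = 20.18°; cos θ_c = 0.9386.
tᵢ = 2h cos θ_c/V₁ ⇒ h = tᵢ·V₁/(2 cos θ_c) = 0.0202·1312/(2·0.9386) = 14.12 m.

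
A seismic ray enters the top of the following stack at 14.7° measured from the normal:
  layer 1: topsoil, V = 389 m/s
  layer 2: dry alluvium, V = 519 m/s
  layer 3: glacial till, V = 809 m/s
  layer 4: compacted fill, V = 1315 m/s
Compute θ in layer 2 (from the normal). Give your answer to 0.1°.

Snell's law across each interface conserves sin θ / V, so sin θ_2 = V_2·sin θ₁/V₁.
sin θ_2 = 519 × sin 14.7° / 389 = 0.3386.
θ_2 = arcsin 0.3386 = 19.79°.

19.8°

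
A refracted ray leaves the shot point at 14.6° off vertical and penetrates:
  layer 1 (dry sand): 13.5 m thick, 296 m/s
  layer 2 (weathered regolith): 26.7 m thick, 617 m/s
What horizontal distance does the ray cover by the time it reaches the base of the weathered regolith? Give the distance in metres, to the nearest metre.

20 m

p = sin θ₁/V₁ = sin 14.6°/296 = 8.5159e-04 s/m is conserved through the stack.
Layer 1: θ = 14.60°; offset = 13.5·tan 14.60° = 3.516 m.
Layer 2: sin θ = p·617 = 0.5254 → θ = 31.70°; offset = 26.7·tan 31.70° = 16.488 m.
Σ offsets = 20.005 m.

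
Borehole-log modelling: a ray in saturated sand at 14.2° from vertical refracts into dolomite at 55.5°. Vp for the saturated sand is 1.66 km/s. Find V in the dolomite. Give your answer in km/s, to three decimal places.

sin 14.2° = 0.2453; sin 55.5° = 0.8241.
V₂ = V₁·(sin θ₂/sin θ₁) = 1.66·(0.8241/0.2453) = 5.577 km/s.

5.577 km/s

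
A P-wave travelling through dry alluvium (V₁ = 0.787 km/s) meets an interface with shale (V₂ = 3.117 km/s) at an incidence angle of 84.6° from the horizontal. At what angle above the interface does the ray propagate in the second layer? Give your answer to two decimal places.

Convert to the normal: θ₁ = 90° − 84.6° = 5.4°.
Snell's law: sin θ₂ = (V₂/V₁)·sin θ₁ = (3.117/0.787)·sin 5.4° = 0.3727.
θ₂ = arcsin 0.3727 = 21.88° from the normal.
From the interface: 90° − 21.88° = 68.12°.

68.12°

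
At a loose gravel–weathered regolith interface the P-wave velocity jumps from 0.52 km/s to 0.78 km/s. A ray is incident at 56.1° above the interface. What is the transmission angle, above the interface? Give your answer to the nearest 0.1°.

Angle from the normal: 90° − 56.1° = 33.9°.
Snell's law: sin θ₂ = (V₂/V₁)·sin θ₁ = (0.78/0.52)·sin 33.9° = 0.8366.
θ₂ = sin⁻¹(0.8366) = 56.78° (from vertical).
From the interface: 90° − 56.78° = 33.22°.

33.2°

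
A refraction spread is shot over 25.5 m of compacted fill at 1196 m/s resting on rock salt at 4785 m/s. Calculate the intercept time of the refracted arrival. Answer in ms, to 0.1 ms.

tᵢ = 2h·√(V₂²−V₁²)/(V₁V₂).
√(V₂²−V₁²) = √(4785²−1196²) = 4633.1 m/s.
tᵢ = 2·25.5·4633.1/(1196·4785) = 0.04129 s.

41.3 ms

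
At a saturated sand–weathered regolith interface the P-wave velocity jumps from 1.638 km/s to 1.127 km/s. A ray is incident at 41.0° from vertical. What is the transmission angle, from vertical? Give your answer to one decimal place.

26.8°

sin θ₁/V₁ = sin θ₂/V₂ ⇒ sin θ₂ = 1.127·sin 41.0°/1.638 = 1.127·0.6561/1.638 = 0.4514.
θ₂ = arcsin 0.4514 = 26.83° from the normal.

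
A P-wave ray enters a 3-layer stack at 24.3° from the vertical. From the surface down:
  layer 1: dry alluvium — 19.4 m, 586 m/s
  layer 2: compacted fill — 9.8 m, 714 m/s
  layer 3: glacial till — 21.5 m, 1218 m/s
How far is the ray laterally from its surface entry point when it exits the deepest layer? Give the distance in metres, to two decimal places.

Apply Snell's law at each interface; in layer i the horizontal offset is hᵢ·tan θᵢ.
Layer 1: θ = 24.30°; offset = 19.4·tan 24.30° = 8.7594 m.
Layer 2: sin θ = 714·sin 24.3°/586 = 0.5014, θ = 30.09°; offset = 9.8·tan 30.09° = 5.6792 m.
Layer 3: sin θ = 1218·sin 24.3°/586 = 0.8553, θ = 58.80°; offset = 21.5·tan 58.80° = 35.4957 m.
Summing the layer offsets gives 49.9344 m.

49.93 m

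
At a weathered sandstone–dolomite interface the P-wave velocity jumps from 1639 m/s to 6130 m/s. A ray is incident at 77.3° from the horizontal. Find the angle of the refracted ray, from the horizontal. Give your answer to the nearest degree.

35°

Convert to the normal: θ₁ = 90° − 77.3° = 12.7°.
Snell's law: sin θ₂ = (V₂/V₁)·sin θ₁ = (6130/1639)·sin 12.7° = 0.8222.
θ₂ = sin⁻¹(0.8222) = 55.31° (from vertical).
From the interface: 90° − 55.31° = 34.69°.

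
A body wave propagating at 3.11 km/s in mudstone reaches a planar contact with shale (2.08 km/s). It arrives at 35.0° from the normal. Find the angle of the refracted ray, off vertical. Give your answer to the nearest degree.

23°

sin θ₁/V₁ = sin θ₂/V₂ ⇒ sin θ₂ = 2.08·sin 35.0°/3.11 = 2.08·0.5736/3.11 = 0.3836.
θ₂ = arcsin 0.3836 = 22.56° from the normal.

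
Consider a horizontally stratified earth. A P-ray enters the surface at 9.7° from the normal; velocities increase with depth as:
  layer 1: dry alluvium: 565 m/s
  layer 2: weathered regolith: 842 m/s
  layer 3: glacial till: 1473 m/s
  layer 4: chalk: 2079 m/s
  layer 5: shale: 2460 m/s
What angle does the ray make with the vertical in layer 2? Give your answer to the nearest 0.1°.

Snell's law across each interface conserves sin θ / V, so sin θ_2 = V_2·sin θ₁/V₁.
sin θ_2 = 842 × sin 9.7° / 565 = 0.2511.
θ_2 = arcsin 0.2511 = 14.54°.

14.5°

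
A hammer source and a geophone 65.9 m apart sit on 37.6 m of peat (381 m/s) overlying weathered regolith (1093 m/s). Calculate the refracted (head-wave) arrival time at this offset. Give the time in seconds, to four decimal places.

0.2453 s

θ_c = arcsin(V₁/V₂) = arcsin(381/1093) = 20.40°, cos θ_c = 0.9373.
Intercept time tᵢ = 2h cos θ_c / V₁ = 2·37.6·0.9373/381 = 0.18500 s.
t = x/V₂ + tᵢ = 65.9/1093 + 0.18500 = 0.24529 s.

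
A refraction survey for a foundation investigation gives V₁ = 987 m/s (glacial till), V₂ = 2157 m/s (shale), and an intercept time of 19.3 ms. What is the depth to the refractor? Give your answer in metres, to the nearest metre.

θ_c = arcsin(987/2157) = 27.23°; cos θ_c = 0.8892.
tᵢ = 2h cos θ_c/V₁ ⇒ h = tᵢ·V₁/(2 cos θ_c) = 0.0193·987/(2·0.8892) = 10.71 m.

11 m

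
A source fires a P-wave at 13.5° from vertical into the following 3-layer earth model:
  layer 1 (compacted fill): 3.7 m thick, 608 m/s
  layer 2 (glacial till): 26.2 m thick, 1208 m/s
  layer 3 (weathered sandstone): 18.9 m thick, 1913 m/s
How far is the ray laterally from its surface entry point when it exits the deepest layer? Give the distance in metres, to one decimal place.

Apply Snell's law at each interface; in layer i the horizontal offset is hᵢ·tan θᵢ.
Layer 1: θ = 13.50°; offset = 3.7·tan 13.50° = 0.888 m.
Layer 2: sin θ = 1208·sin 13.5°/608 = 0.4638, θ = 27.63°; offset = 26.2·tan 27.63° = 13.717 m.
Layer 3: sin θ = 1913·sin 13.5°/608 = 0.7345, θ = 47.27°; offset = 18.9·tan 47.27° = 20.457 m.
Summing the layer offsets gives 35.062 m.

35.1 m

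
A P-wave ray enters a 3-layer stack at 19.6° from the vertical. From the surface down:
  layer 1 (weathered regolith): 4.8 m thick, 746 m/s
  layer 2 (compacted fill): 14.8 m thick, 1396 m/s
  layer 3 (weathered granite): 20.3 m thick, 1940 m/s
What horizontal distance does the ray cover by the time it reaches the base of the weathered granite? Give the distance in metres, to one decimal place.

Apply Snell's law at each interface; in layer i the horizontal offset is hᵢ·tan θᵢ.
Layer 1: θ = 19.60°; offset = 4.8·tan 19.60° = 1.709 m.
Layer 2: sin θ = 1396·sin 19.6°/746 = 0.6277, θ = 38.88°; offset = 14.8·tan 38.88° = 11.935 m.
Layer 3: sin θ = 1940·sin 19.6°/746 = 0.8724, θ = 60.73°; offset = 20.3·tan 60.73° = 36.224 m.
Σ offsets = 49.868 m.

49.9 m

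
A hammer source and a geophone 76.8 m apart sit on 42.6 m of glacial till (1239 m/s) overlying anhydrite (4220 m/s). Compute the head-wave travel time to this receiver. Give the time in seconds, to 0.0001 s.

t = x/V₂ + 2h·√(V₂²−V₁²)/(V₁V₂).
√(V₂²−V₁²) = √(4220²−1239²) = 4034.0 m/s; delay term = 2·42.6·4034.0/(1239·4220) = 0.06573 s.
t = 76.8/4220 + 0.06573 = 0.08393 s.

0.0839 s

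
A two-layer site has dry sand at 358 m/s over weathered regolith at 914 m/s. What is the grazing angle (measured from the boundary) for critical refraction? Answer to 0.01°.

66.94°

Critical incidence: sin θ_c = V₁/V₂ = 358/914 = 0.3917.
θ_c = arcsin 0.3917 = 23.06°.
Measured from the interface: 90° − 23.06° = 66.94°.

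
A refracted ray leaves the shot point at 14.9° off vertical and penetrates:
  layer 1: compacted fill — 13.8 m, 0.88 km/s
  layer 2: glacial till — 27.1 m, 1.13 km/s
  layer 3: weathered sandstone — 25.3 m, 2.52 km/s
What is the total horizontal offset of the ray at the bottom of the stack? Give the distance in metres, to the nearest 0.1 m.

40.7 m

Ray parameter p = sin 14.9° / 0.88 km/s = 2.9220e-01 s/km.
Layer 1: θ = 14.90°; offset = 13.8·tan 14.90° = 3.672 m.
Layer 2: sin θ = p·1.13 = 0.3302 → θ = 19.28°; offset = 27.1·tan 19.28° = 9.480 m.
Layer 3: sin θ = p·2.52 = 0.7363 → θ = 47.42°; offset = 25.3·tan 47.42° = 27.533 m.
Σ offsets = 40.684 m.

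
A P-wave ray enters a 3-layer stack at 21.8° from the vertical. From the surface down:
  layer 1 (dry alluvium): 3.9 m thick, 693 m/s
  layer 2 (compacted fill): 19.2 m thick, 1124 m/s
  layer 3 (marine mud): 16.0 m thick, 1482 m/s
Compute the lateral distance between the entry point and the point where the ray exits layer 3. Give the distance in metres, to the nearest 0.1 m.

37.0 m

Apply Snell's law at each interface; in layer i the horizontal offset is hᵢ·tan θᵢ.
Layer 1: θ = 21.80°; offset = 3.9·tan 21.80° = 1.560 m.
Layer 2: sin θ = 1124·sin 21.8°/693 = 0.6023, θ = 37.04°; offset = 19.2·tan 37.04° = 14.488 m.
Layer 3: sin θ = 1482·sin 21.8°/693 = 0.7942, θ = 52.58°; offset = 16.0·tan 52.58° = 20.910 m.
Summing the layer offsets gives 36.958 m.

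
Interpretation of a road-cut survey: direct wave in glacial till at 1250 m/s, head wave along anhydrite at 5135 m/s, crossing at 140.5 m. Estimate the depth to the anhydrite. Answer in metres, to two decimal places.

h = (x_cross/2)·√((V₂−V₁)/(V₂+V₁)).
(V₂−V₁)/(V₂+V₁) = (5135−1250)/(5135+1250) = 0.6085; √ = 0.7800.
h = (140.5/2)·0.7800 = 54.80 m.

54.80 m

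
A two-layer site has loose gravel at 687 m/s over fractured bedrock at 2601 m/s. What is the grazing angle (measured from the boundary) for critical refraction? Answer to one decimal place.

Critical incidence: sin θ_c = V₁/V₂ = 687/2601 = 0.2641.
θ_c = arcsin 0.2641 = 15.32°.
Measured from the interface: 90° − 15.32° = 74.68°.

74.7°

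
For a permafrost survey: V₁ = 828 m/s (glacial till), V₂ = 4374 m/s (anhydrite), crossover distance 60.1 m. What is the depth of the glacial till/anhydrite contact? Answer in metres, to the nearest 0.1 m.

h = (x_cross/2)·√((V₂−V₁)/(V₂+V₁)).
(V₂−V₁)/(V₂+V₁) = (4374−828)/(4374+828) = 0.6817; √ = 0.8256.
h = (60.1/2)·0.8256 = 24.81 m.

24.8 m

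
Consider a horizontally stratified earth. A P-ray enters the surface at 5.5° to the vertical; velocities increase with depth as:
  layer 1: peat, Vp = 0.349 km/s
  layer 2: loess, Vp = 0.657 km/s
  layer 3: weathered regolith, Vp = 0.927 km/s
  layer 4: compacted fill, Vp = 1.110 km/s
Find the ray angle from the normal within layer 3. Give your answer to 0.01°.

Snell's law across each interface conserves sin θ / V, so sin θ_3 = V_3·sin θ₁/V₁.
sin θ_3 = 0.927 × sin 5.5° / 0.349 = 0.2546.
θ_3 = arcsin 0.2546 = 14.75°.

14.75°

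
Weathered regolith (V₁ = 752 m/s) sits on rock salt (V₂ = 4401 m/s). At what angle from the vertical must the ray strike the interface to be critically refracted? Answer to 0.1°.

9.8°

At critical incidence the refracted ray runs along the interface (θ₂ = 90°), so sin θ_c = V₁/V₂.
θ_c = arcsin(752/4401) = arcsin 0.1709 = 9.84°.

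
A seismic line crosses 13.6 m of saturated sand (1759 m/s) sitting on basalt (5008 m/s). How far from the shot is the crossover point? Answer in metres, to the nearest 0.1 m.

39.3 m

x_cross = 2h·√((V₂+V₁)/(V₂−V₁)).
(V₂+V₁)/(V₂−V₁) = (5008+1759)/(5008−1759) = 2.0828; √ = 1.4432.
x_cross = 2·13.6·1.4432 = 39.25 m.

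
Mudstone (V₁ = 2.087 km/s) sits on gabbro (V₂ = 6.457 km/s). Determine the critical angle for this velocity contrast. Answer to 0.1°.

18.9°

Critical incidence: sin θ_c = V₁/V₂ = 2.087/6.457 = 0.3232.
θ_c = arcsin 0.3232 = 18.86°.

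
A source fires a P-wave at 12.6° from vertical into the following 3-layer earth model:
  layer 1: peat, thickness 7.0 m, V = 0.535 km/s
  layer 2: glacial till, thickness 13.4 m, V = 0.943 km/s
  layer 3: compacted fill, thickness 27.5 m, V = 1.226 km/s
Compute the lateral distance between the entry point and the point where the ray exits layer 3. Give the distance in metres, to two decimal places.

Apply Snell's law at each interface; in layer i the horizontal offset is hᵢ·tan θᵢ.
Layer 1: θ = 12.60°; offset = 7.0·tan 12.60° = 1.5647 m.
Layer 2: sin θ = 0.943·sin 12.6°/0.535 = 0.3845, θ = 22.61°; offset = 13.4·tan 22.61° = 5.5814 m.
Layer 3: sin θ = 1.226·sin 12.6°/0.535 = 0.4999, θ = 29.99°; offset = 27.5·tan 29.99° = 15.8727 m.
Σ offsets = 23.0188 m.

23.02 m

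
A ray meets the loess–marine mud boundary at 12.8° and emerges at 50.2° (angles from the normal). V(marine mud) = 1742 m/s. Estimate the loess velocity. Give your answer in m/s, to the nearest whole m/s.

502 m/s

sin 12.8° = 0.2215; sin 50.2° = 0.7683.
V₁ = V₂·(sin θ₁/sin θ₂) = 1742·(0.2215/0.7683) = 502.34 m/s.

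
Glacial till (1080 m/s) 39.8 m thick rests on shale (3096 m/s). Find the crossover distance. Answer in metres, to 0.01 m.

114.56 m

x_cross = 2h·√((V₂+V₁)/(V₂−V₁)).
(V₂+V₁)/(V₂−V₁) = (3096+1080)/(3096−1080) = 2.0714; √ = 1.4392.
x_cross = 2·39.8·1.4392 = 114.56 m.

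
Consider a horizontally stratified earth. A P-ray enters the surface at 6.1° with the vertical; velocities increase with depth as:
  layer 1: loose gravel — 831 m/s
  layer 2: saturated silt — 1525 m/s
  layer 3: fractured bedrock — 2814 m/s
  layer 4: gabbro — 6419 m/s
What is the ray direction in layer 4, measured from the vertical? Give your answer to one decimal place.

Snell's law across each interface conserves sin θ / V, so sin θ_4 = V_4·sin θ₁/V₁.
sin θ_4 = 6419 × sin 6.1° / 831 = 0.8208.
θ_4 = arcsin 0.8208 = 55.17°.

55.2°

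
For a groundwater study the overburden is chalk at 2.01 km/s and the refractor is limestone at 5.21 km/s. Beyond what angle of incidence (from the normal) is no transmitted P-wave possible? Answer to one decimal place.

At critical incidence the refracted ray runs along the interface (θ₂ = 90°), so sin θ_c = V₁/V₂.
θ_c = arcsin(2.01/5.21) = arcsin 0.3858 = 22.69°.

22.7°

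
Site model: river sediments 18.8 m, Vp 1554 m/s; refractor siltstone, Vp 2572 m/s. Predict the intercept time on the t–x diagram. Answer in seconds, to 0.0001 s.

0.0193 s

θ_c = arcsin(V₁/V₂) = arcsin(1554/2572) = 37.17°; cos θ_c = 0.7968.
tᵢ = 2h·cos θ_c / V₁ = 2·18.8·0.7968 / 1554 = 0.01928 s.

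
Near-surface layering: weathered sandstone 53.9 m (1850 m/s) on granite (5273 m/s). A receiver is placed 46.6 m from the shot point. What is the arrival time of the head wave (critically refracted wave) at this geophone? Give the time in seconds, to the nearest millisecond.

t = x/V₂ + 2h·√(V₂²−V₁²)/(V₁V₂).
√(V₂²−V₁²) = √(5273²−1850²) = 4937.8 m/s; delay term = 2·53.9·4937.8/(1850·5273) = 0.05457 s.
t = 46.6/5273 + 0.05457 = 0.06340 s.

0.063 s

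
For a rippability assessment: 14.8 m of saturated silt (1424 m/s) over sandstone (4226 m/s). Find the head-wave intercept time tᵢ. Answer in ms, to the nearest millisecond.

θ_c = arcsin(V₁/V₂) = arcsin(1424/4226) = 19.69°; cos θ_c = 0.9415.
tᵢ = 2h·cos θ_c / V₁ = 2·14.8·0.9415 / 1424 = 0.01957 s.

20 ms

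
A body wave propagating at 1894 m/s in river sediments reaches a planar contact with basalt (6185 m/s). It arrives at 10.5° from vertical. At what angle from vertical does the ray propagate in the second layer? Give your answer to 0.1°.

36.5°

Snell's law: sin θ₂ = (V₂/V₁)·sin θ₁ = (6185/1894)·sin 10.5° = 0.5951.
θ₂ = arcsin 0.5951 = 36.52° from the normal.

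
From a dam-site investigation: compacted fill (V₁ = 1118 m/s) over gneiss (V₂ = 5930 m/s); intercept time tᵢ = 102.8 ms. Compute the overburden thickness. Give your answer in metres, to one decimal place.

58.5 m

h = tᵢ·V₁·V₂ / (2·√(V₂²−V₁²)).
√(V₂²−V₁²) = √(5930² − 1118²) = 5823.7 m/s.
h = 0.1028 s × 1118 × 5930 / (2 × 5823.7) = 58.51 m.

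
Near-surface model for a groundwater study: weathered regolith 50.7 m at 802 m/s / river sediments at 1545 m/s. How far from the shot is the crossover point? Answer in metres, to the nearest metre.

x_cross = 2h·√((V₂+V₁)/(V₂−V₁)).
(V₂+V₁)/(V₂−V₁) = (1545+802)/(1545−802) = 3.1588; √ = 1.7773.
x_cross = 2·50.7·1.7773 = 180.22 m.

180 m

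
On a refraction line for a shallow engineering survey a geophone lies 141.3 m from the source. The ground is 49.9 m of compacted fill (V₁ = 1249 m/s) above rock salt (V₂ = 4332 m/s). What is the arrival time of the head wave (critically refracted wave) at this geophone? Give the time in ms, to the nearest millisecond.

109 ms

t = x/V₂ + 2h·√(V₂²−V₁²)/(V₁V₂).
√(V₂²−V₁²) = √(4332²−1249²) = 4148.0 m/s; delay term = 2·49.9·4148.0/(1249·4332) = 0.07651 s.
t = 141.3/4332 + 0.07651 = 0.10913 s.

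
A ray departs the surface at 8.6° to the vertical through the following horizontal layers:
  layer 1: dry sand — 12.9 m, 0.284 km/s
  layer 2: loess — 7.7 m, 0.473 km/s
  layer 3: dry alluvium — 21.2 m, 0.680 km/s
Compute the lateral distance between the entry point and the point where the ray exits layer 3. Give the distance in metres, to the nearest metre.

p = sin θ₁/V₁ = sin 8.6°/0.284 = 5.2653e-01 s/km is conserved through the stack.
Layer 1: θ = 8.60°; offset = 12.9·tan 8.60° = 1.951 m.
Layer 2: sin θ = p·0.473 = 0.2491 → θ = 14.42°; offset = 7.7·tan 14.42° = 1.980 m.
Layer 3: sin θ = p·0.680 = 0.3580 → θ = 20.98°; offset = 21.2·tan 20.98° = 8.129 m.
Summing the layer offsets gives 12.060 m.

12 m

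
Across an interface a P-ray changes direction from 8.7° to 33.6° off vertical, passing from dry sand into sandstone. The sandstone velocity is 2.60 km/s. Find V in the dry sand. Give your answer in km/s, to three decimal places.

Snell's law: sin 8.7°/V₁ = sin 33.6°/V₂.
V₁ = V₂·sin 8.7°/sin 33.6° = 2.60 × 0.2733 = 0.711 km/s.

0.711 km/s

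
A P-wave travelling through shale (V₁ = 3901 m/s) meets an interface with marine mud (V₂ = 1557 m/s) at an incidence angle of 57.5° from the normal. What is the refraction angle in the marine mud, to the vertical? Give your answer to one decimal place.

19.7°

Snell's law: sin θ₂ = (V₂/V₁)·sin θ₁ = (1557/3901)·sin 57.5° = 0.3366.
θ₂ = sin⁻¹(0.3366) = 19.67° (from vertical).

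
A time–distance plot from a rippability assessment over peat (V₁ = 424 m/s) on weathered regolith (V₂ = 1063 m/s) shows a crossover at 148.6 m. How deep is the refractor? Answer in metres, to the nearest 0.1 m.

h = (x_cross/2)·√((V₂−V₁)/(V₂+V₁)).
(V₂−V₁)/(V₂+V₁) = (1063−424)/(1063+424) = 0.4297; √ = 0.6555.
h = (148.6/2)·0.6555 = 48.71 m.

48.7 m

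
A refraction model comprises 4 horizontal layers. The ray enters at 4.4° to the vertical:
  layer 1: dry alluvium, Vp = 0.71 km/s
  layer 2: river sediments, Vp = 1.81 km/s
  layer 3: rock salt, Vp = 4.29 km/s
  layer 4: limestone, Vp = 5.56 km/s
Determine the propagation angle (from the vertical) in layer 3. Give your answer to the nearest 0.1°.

Ray parameter p = sin 4.4° / 0.71 = 1.0805e-01 s/km.
sin θ_3 = p·V_3 = 1.0805e-01 × 4.29 = 0.4636.
θ_3 = arcsin 0.4636 = 27.62°.

27.6°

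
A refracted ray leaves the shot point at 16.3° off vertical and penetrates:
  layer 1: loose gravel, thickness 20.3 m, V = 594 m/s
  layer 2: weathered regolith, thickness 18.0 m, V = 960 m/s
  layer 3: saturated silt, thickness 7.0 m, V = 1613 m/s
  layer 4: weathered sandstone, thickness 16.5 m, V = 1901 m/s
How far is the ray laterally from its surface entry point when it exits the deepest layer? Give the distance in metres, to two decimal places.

57.06 m

Apply Snell's law at each interface; in layer i the horizontal offset is hᵢ·tan θᵢ.
Layer 1: θ = 16.30°; offset = 20.3·tan 16.30° = 5.9361 m.
Layer 2: sin θ = 960·sin 16.3°/594 = 0.4536, θ = 26.98°; offset = 18.0·tan 26.98° = 9.1616 m.
Layer 3: sin θ = 1613·sin 16.3°/594 = 0.7621, θ = 49.65°; offset = 7.0·tan 49.65° = 8.2407 m.
Layer 4: sin θ = 1901·sin 16.3°/594 = 0.8982, θ = 63.93°; offset = 16.5·tan 63.93° = 33.7196 m.
Σ offsets = 57.0580 m.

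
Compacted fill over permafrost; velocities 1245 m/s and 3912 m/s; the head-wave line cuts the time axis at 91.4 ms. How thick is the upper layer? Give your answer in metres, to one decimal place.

60.0 m

h = tᵢ·V₁·V₂ / (2·√(V₂²−V₁²)).
√(V₂²−V₁²) = √(3912² − 1245²) = 3708.6 m/s.
h = 0.0914 s × 1245 × 3912 / (2 × 3708.6) = 60.02 m.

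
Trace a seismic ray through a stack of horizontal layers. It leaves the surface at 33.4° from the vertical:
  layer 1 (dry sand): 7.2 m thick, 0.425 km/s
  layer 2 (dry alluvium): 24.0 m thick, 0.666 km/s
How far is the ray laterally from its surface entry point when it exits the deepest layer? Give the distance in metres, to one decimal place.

p = sin θ₁/V₁ = sin 33.4°/0.425 = 1.2952e+00 s/km is conserved through the stack.
Layer 1: θ = 33.40°; offset = 7.2·tan 33.40° = 4.748 m.
Layer 2: sin θ = p·0.666 = 0.8626 → θ = 59.61°; offset = 24.0·tan 59.61° = 40.930 m.
Total horizontal offset = 45.677 m.

45.7 m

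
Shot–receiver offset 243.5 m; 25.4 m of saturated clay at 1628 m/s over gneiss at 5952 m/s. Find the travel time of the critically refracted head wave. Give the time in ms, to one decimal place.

70.9 ms

θ_c = arcsin(V₁/V₂) = arcsin(1628/5952) = 15.87°, cos θ_c = 0.9619.
Intercept time tᵢ = 2h cos θ_c / V₁ = 2·25.4·0.9619/1628 = 0.03001 s.
t = x/V₂ + tᵢ = 243.5/5952 + 0.03001 = 0.07092 s.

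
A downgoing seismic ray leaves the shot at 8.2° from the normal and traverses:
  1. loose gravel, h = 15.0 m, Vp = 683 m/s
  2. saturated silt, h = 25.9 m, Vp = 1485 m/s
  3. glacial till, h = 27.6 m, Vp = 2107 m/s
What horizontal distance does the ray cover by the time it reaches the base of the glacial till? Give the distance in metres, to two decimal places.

24.13 m

Apply Snell's law at each interface; in layer i the horizontal offset is hᵢ·tan θᵢ.
Layer 1: θ = 8.20°; offset = 15.0·tan 8.20° = 2.1615 m.
Layer 2: sin θ = 1485·sin 8.2°/683 = 0.3101, θ = 18.07°; offset = 25.9·tan 18.07° = 8.4483 m.
Layer 3: sin θ = 2107·sin 8.2°/683 = 0.4400, θ = 26.10°; offset = 27.6·tan 26.10° = 13.5234 m.
Total horizontal offset = 24.1332 m.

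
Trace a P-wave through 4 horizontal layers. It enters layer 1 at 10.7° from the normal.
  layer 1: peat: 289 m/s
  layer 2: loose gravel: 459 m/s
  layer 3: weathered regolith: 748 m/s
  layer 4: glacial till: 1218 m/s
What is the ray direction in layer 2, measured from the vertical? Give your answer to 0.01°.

17.15°

Snell's law across each interface conserves sin θ / V, so sin θ_2 = V_2·sin θ₁/V₁.
sin θ_2 = 459 × sin 10.7° / 289 = 0.2949.
θ_2 = 17.15° from the vertical.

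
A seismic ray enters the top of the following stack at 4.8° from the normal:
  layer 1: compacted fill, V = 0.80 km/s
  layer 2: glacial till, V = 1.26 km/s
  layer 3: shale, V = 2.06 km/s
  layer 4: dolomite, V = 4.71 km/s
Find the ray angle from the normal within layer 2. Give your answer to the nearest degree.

8°

Ray parameter p = sin 4.8° / 0.80 = 1.0460e-01 s/km.
sin θ_2 = p·V_2 = 1.0460e-01 × 1.26 = 0.1318.
θ_2 = arcsin 0.1318 = 7.57°.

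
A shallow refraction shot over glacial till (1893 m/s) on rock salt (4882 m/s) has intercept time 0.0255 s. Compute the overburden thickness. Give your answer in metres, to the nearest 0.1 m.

26.2 m

h = tᵢ·V₁·V₂ / (2·√(V₂²−V₁²)).
√(V₂²−V₁²) = √(4882² − 1893²) = 4500.1 m/s.
h = 0.0255 s × 1893 × 4882 / (2 × 4500.1) = 26.18 m.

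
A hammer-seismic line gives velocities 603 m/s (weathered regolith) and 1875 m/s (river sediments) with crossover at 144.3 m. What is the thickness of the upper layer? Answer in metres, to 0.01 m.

51.69 m

x_cross = 2h·√((V₂+V₁)/(V₂−V₁)) → h = x_cross / (2·√((V₂+V₁)/(V₂−V₁))).
√((V₂+V₁)/(V₂−V₁)) = √((1875+603)/(1875−603)) = 1.3957.
h = 144.3 / (2·1.3957) = 51.69 m.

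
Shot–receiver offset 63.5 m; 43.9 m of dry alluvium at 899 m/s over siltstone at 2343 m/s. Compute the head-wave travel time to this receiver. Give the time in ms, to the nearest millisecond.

t = x/V₂ + 2h·√(V₂²−V₁²)/(V₁V₂).
√(V₂²−V₁²) = √(2343²−899²) = 2163.7 m/s; delay term = 2·43.9·2163.7/(899·2343) = 0.09019 s.
t = 63.5/2343 + 0.09019 = 0.11729 s.

117 ms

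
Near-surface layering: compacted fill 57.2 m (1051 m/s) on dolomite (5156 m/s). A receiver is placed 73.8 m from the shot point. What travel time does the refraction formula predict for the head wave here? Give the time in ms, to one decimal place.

t = x/V₂ + 2h·√(V₂²−V₁²)/(V₁V₂).
√(V₂²−V₁²) = √(5156²−1051²) = 5047.7 m/s; delay term = 2·57.2·5047.7/(1051·5156) = 0.10656 s.
t = 73.8/5156 + 0.10656 = 0.12088 s.

120.9 ms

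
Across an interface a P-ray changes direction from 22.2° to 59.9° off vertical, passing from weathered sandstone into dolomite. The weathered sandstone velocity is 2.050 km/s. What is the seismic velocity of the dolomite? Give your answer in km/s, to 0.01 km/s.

Snell's law: sin 22.2°/V₁ = sin 59.9°/V₂.
V₂ = V₁·sin 59.9°/sin 22.2° = 2.050 × 2.2897 = 4.69 km/s.

4.69 km/s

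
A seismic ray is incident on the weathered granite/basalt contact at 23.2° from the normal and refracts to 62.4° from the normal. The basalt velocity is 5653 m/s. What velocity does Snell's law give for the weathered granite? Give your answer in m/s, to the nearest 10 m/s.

sin 23.2° = 0.3939; sin 62.4° = 0.8862.
V₁ = V₂·(sin θ₁/sin θ₂) = 5653·(0.3939/0.8862) = 2512.91 m/s.

2510 m/s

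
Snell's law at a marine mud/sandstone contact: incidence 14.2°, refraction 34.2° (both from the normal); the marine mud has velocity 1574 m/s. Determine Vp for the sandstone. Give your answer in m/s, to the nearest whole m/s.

Snell's law: sin 14.2°/V₁ = sin 34.2°/V₂.
V₂ = V₁·sin 34.2°/sin 14.2° = 1574 × 2.2913 = 3606.57 m/s.

3607 m/s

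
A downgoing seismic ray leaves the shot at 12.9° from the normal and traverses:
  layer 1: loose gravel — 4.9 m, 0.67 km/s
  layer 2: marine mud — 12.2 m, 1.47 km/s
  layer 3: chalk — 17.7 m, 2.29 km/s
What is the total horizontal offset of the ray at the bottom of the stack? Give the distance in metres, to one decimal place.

28.9 m

p = sin θ₁/V₁ = sin 12.9°/0.67 = 3.3321e-01 s/km is conserved through the stack.
Layer 1: θ = 12.90°; offset = 4.9·tan 12.90° = 1.122 m.
Layer 2: sin θ = p·1.47 = 0.4898 → θ = 29.33°; offset = 12.2·tan 29.33° = 6.854 m.
Layer 3: sin θ = p·2.29 = 0.7630 → θ = 49.73°; offset = 17.7·tan 49.73° = 20.896 m.
Total horizontal offset = 28.873 m.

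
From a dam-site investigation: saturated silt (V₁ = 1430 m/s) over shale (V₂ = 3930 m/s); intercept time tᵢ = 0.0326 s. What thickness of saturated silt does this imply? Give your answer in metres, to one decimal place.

θ_c = arcsin(1430/3930) = 21.34°; cos θ_c = 0.9315.
tᵢ = 2h cos θ_c/V₁ ⇒ h = tᵢ·V₁/(2 cos θ_c) = 0.0326·1430/(2·0.9315) = 25.02 m.

25.0 m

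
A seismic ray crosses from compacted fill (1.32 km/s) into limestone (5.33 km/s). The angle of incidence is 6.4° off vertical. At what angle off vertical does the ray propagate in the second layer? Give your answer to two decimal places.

sin θ₁/V₁ = sin θ₂/V₂ ⇒ sin θ₂ = 5.33·sin 6.4°/1.32 = 5.33·0.1115/1.32 = 0.4501.
θ₂ = sin⁻¹(0.4501) = 26.75° (from vertical).

26.75°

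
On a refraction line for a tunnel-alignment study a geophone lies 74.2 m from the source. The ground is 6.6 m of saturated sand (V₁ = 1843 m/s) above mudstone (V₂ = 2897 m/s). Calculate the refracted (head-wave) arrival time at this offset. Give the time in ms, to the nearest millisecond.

31 ms

t = x/V₂ + 2h·√(V₂²−V₁²)/(V₁V₂).
√(V₂²−V₁²) = √(2897²−1843²) = 2235.2 m/s; delay term = 2·6.6·2235.2/(1843·2897) = 0.00553 s.
t = 74.2/2897 + 0.00553 = 0.03114 s.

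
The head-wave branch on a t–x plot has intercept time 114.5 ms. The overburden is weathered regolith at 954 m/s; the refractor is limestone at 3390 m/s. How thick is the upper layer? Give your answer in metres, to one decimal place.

56.9 m

h = tᵢ·V₁·V₂ / (2·√(V₂²−V₁²)).
√(V₂²−V₁²) = √(3390² − 954²) = 3253.0 m/s.
h = 0.1145 s × 954 × 3390 / (2 × 3253.0) = 56.92 m.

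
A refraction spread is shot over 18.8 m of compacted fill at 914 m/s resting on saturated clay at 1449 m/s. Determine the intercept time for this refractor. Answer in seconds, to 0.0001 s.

0.0319 s

θ_c = arcsin(V₁/V₂) = arcsin(914/1449) = 39.11°; cos θ_c = 0.7760.
tᵢ = 2h·cos θ_c / V₁ = 2·18.8·0.7760 / 914 = 0.03192 s.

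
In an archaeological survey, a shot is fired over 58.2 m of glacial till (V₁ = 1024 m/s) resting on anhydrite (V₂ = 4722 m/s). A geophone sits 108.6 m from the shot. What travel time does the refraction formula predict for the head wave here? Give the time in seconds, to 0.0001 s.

t = x/V₂ + 2h·√(V₂²−V₁²)/(V₁V₂).
√(V₂²−V₁²) = √(4722²−1024²) = 4609.6 m/s; delay term = 2·58.2·4609.6/(1024·4722) = 0.11097 s.
t = 108.6/4722 + 0.11097 = 0.13397 s.

0.1340 s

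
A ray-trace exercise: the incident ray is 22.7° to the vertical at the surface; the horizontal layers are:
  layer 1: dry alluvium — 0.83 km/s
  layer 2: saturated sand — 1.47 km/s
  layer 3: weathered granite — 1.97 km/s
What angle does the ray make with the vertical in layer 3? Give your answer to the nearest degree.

66°

Ray parameter p = sin 22.7° / 0.83 = 4.6495e-01 s/km.
sin θ_3 = p·V_3 = 4.6495e-01 × 1.97 = 0.9159.
θ_3 = 66.34° from the vertical.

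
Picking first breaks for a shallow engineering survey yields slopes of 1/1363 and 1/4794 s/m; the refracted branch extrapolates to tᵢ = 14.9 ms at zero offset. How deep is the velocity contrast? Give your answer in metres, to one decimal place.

θ_c = arcsin(1363/4794) = 16.52°; cos θ_c = 0.9587.
tᵢ = 2h cos θ_c/V₁ ⇒ h = tᵢ·V₁/(2 cos θ_c) = 0.0149·1363/(2·0.9587) = 10.59 m.

10.6 m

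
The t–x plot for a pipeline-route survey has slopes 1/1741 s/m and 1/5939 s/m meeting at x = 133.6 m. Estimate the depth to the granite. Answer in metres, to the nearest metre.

x_cross = 2h·√((V₂+V₁)/(V₂−V₁)) → h = x_cross / (2·√((V₂+V₁)/(V₂−V₁))).
√((V₂+V₁)/(V₂−V₁)) = √((5939+1741)/(5939−1741)) = 1.3526.
h = 133.6 / (2·1.3526) = 49.39 m.

49 m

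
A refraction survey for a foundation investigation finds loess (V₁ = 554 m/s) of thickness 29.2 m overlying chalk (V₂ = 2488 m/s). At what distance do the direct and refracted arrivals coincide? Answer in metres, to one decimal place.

θ_c = arcsin(554/2488) = 12.87°, so cos θ_c = 0.9749 and tᵢ = 2h cos θ_c/V₁ = 0.1028 s.
At crossover x/V₁ = x/V₂ + tᵢ ⇒ x = tᵢ/(1/V₁ − 1/V₂) = 0.10277/(1.8051e-03 − 4.0193e-04) = 73.24 m.

73.2 m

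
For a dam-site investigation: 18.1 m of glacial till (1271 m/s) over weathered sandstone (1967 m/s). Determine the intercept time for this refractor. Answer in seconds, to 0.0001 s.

tᵢ = 2h·√(V₂²−V₁²)/(V₁V₂).
√(V₂²−V₁²) = √(1967²−1271²) = 1501.2 m/s.
tᵢ = 2·18.1·1501.2/(1271·1967) = 0.02174 s.

0.0217 s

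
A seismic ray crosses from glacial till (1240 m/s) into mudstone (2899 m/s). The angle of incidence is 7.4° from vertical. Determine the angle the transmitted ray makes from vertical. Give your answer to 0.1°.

sin θ₁/V₁ = sin θ₂/V₂ ⇒ sin θ₂ = 2899·sin 7.4°/1240 = 2899·0.1288/1240 = 0.3011.
θ₂ = sin⁻¹(0.3011) = 17.52° (from vertical).

17.5°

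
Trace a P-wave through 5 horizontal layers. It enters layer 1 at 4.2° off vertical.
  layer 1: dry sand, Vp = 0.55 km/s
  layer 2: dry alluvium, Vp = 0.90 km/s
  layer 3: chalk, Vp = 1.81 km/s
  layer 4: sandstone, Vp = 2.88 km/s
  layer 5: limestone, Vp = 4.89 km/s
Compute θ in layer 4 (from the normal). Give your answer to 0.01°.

Snell's law across each interface conserves sin θ / V, so sin θ_4 = V_4·sin θ₁/V₁.
sin θ_4 = 2.88 × sin 4.2° / 0.55 = 0.3835.
θ_4 = 22.55° from the vertical.

22.55°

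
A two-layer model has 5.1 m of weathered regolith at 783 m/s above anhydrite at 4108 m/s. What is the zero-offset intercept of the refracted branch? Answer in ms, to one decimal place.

12.8 ms

tᵢ = 2h·√(V₂²−V₁²)/(V₁V₂).
√(V₂²−V₁²) = √(4108²−783²) = 4032.7 m/s.
tᵢ = 2·5.1·4032.7/(783·4108) = 0.01279 s.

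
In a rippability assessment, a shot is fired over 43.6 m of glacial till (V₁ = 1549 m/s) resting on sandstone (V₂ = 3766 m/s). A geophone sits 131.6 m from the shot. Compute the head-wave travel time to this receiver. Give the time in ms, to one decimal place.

86.3 ms

θ_c = arcsin(V₁/V₂) = arcsin(1549/3766) = 24.29°, cos θ_c = 0.9115.
Intercept time tᵢ = 2h cos θ_c / V₁ = 2·43.6·0.9115/1549 = 0.05131 s.
t = x/V₂ + tᵢ = 131.6/3766 + 0.05131 = 0.08626 s.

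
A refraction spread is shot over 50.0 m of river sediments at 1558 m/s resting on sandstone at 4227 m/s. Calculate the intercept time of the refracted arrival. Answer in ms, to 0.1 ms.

θ_c = arcsin(V₁/V₂) = arcsin(1558/4227) = 21.63°; cos θ_c = 0.9296.
tᵢ = 2h·cos θ_c / V₁ = 2·50.0·0.9296 / 1558 = 0.05967 s.

59.7 ms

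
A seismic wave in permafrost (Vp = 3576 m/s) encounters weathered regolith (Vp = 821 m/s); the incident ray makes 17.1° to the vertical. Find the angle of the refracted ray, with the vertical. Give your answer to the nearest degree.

4°

Snell's law: sin θ₂ = (V₂/V₁)·sin θ₁ = (821/3576)·sin 17.1° = 0.0675.
θ₂ = sin⁻¹(0.0675) = 3.87° (from vertical).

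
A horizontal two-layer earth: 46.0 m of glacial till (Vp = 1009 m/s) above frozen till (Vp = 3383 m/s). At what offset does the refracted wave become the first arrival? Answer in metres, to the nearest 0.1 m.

x_cross = 2h·√((V₂+V₁)/(V₂−V₁)).
(V₂+V₁)/(V₂−V₁) = (3383+1009)/(3383−1009) = 1.8500; √ = 1.3602.
x_cross = 2·46.0·1.3602 = 125.13 m.

125.1 m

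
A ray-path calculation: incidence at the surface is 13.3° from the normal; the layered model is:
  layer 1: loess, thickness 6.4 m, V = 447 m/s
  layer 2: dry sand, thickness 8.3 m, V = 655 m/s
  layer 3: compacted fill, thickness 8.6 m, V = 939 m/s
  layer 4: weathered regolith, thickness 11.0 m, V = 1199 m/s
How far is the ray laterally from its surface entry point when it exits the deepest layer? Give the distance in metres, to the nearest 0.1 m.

17.9 m

Apply Snell's law at each interface; in layer i the horizontal offset is hᵢ·tan θᵢ.
Layer 1: θ = 13.30°; offset = 6.4·tan 13.30° = 1.513 m.
Layer 2: sin θ = 655·sin 13.3°/447 = 0.3371, θ = 19.70°; offset = 8.3·tan 19.70° = 2.972 m.
Layer 3: sin θ = 939·sin 13.3°/447 = 0.4833, θ = 28.90°; offset = 8.6·tan 28.90° = 4.747 m.
Layer 4: sin θ = 1199·sin 13.3°/447 = 0.6171, θ = 38.10°; offset = 11.0·tan 38.10° = 8.626 m.
Summing the layer offsets gives 17.858 m.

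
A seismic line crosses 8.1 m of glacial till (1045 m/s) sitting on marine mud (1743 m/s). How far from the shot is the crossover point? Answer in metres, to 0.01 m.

32.38 m

θ_c = arcsin(1045/1743) = 36.84°, so cos θ_c = 0.8003 and tᵢ = 2h cos θ_c/V₁ = 0.0124 s.
At crossover x/V₁ = x/V₂ + tᵢ ⇒ x = tᵢ/(1/V₁ − 1/V₂) = 0.01241/(9.5694e-04 − 5.7372e-04) = 32.38 m.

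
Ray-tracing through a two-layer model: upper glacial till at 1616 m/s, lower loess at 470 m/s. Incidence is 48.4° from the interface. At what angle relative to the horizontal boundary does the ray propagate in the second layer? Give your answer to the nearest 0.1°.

Angle from the normal: 90° − 48.4° = 41.6°.
sin θ₁/V₁ = sin θ₂/V₂ ⇒ sin θ₂ = 470·sin 41.6°/1616 = 470·0.6639/1616 = 0.1931.
θ₂ = arcsin 0.1931 = 11.13° from the normal.
From the interface: 90° − 11.13° = 78.87°.

78.9°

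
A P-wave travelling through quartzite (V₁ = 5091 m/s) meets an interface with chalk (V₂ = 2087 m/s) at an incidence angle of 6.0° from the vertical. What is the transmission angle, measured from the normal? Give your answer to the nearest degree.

2°

Snell's law: sin θ₂ = (V₂/V₁)·sin θ₁ = (2087/5091)·sin 6.0° = 0.0429.
θ₂ = arcsin 0.0429 = 2.46° from the normal.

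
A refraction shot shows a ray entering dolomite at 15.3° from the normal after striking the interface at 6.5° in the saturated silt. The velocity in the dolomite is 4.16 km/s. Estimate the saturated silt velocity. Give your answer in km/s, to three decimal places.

Snell's law: sin 6.5°/V₁ = sin 15.3°/V₂.
V₁ = V₂·sin 6.5°/sin 15.3° = 4.16 × 0.4290 = 1.785 km/s.

1.785 km/s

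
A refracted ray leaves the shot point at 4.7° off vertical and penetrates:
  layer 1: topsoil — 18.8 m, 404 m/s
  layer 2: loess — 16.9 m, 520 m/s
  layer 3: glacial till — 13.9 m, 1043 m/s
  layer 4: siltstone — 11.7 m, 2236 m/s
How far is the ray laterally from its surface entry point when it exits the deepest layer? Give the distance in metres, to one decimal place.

Ray parameter p = sin 4.7° / 404 m/s = 2.0282e-04 s/m.
Layer 1: θ = 4.70°; offset = 18.8·tan 4.70° = 1.546 m.
Layer 2: sin θ = p·520 = 0.1055 → θ = 6.05°; offset = 16.9·tan 6.05° = 1.792 m.
Layer 3: sin θ = p·1043 = 0.2115 → θ = 12.21°; offset = 13.9·tan 12.21° = 3.008 m.
Layer 4: sin θ = p·2236 = 0.4535 → θ = 26.97°; offset = 11.7·tan 26.97° = 5.953 m.
Total horizontal offset = 12.300 m.

12.3 m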